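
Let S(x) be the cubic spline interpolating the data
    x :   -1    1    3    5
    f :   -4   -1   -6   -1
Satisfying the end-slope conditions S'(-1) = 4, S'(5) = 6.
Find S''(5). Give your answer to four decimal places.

3.3667

Let σ_i = S''(x_i). Step sizes h_i = 2, 2, 2; slopes of the chords Δ_i = (y_(i+1) - y_i)/h_i = 3/2, -5/2, 5/2.
  2·σ_0 + 8·σ_1 + 2·σ_2 = 6(Δ_1 - Δ_0) = -24
  2·σ_1 + 8·σ_2 + 2·σ_3 = 6(Δ_2 - Δ_1) = 30
Clamped end conditions give two more equations: 2h_0·σ_0 + h_0·σ_1 = 6(Δ_0 - S'(-1)) = -15 and h_2·σ_2 + 2h_2·σ_3 = 6(S'(5) - Δ_2) = 21.
Hence σ_0 = -61/30, σ_1 = -103/30, σ_2 = 113/30, σ_3 = 101/30.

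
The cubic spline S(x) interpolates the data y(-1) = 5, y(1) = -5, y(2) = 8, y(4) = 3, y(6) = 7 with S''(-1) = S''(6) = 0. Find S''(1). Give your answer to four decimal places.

Write M_i for S''(x_i). With h_i = 2, 1, 2, 2 and divided differences Δ_i = -5, 13, -5/2, 2, the continuity of S' gives the tridiagonal system
  2·M_0 + 6·M_1 + 1·M_2 = 6(Δ_1 - Δ_0) = 108
  1·M_1 + 6·M_2 + 2·M_3 = 6(Δ_2 - Δ_1) = -93
  2·M_2 + 8·M_3 + 2·M_4 = 6(Δ_3 - Δ_2) = 27
Natural end conditions: M_0 = M_4 = 0.
Solving: M_0 = 0, M_1 = 2775/128, M_2 = -1413/64, M_3 = 2277/256, M_4 = 0.

21.6797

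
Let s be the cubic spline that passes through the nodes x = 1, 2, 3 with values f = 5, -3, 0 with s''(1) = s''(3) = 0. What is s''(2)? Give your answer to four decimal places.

16.5000

Let M_i = s''(x_i). Step sizes h_i = 1, 1; slopes of the chords Δ_i = (y_(i+1) - y_i)/h_i = -8, 3.
  1·M_0 + 4·M_1 + 1·M_2 = 6(Δ_1 - Δ_0) = 66
Natural end conditions: M_0 = M_2 = 0.
Solving: M_0 = 0, M_1 = 33/2, M_2 = 0.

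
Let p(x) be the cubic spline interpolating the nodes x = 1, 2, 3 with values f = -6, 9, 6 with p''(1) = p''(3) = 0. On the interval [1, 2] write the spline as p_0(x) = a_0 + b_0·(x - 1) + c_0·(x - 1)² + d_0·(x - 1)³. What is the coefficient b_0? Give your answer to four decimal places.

With M_i denoting the second derivative at x_i, h_i = 1, 1, and Δ_i = (y_(i+1) − y_i)/h_i = 15, -3:
  1·M_0 + 4·M_1 + 1·M_2 = 6(Δ_1 - Δ_0) = -108
Natural end conditions: M_0 = M_2 = 0.
Solving: M_0 = 0, M_1 = -27, M_2 = 0.
On [1, 2], with p_0(x) = a_0 + b_0·(x - 1) + c_0·(x - 1)² + d_0·(x - 1)³: c_0 = M_0/2 = 0, d_0 = (M_1 - M_0)/(6h_0) = -9/2, b_0 = Δ_0 - h_0(2M_0 + M_1)/6 = 39/2.

19.5000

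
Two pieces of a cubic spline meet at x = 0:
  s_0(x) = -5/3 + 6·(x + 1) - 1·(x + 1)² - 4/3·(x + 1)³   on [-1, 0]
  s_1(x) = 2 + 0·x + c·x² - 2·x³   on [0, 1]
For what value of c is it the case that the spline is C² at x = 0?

-5

s_0''(x) = -2 - 8·(x + 1), so s_0''(0) = -10. On the right, s_1''(0) = 2c, so c = -5.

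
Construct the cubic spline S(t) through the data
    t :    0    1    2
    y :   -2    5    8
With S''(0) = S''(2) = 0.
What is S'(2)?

2

Write m_i for S''(x_i). With h_i = 1, 1 and divided differences Δ_i = 7, 3, the continuity of S' gives the tridiagonal system
  1·m_0 + 4·m_1 + 1·m_2 = 6(Δ_1 - Δ_0) = -24
Natural end conditions: m_0 = m_2 = 0.
Forward elimination and back-substitution give m_0 = 0, m_1 = -6, m_2 = 0.
On [1, 2], S'(t) = b_1 + 2c_1·(t - 1) + 3d_1·(t - 1)² with b_1 = Δ_1 - h_1(2m_1 + m_2)/6 = 5, c_1 = m_1/2 = -3, d_1 = (m_2 - m_1)/(6h_1) = 1. So S'(2) = 2.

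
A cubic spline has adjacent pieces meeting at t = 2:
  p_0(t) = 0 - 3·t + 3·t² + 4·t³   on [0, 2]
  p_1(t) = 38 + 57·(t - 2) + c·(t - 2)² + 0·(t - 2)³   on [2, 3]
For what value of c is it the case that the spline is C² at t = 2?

27

p_0''(t) = 6 + 24·t, so p_0''(2) = 54. On the right, p_1''(2) = 2c, so c = 27.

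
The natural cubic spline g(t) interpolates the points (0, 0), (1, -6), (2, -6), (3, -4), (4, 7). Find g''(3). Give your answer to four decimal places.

14.2500

Let M_i = g''(x_i). Step sizes h_i = 1, 1, 1, 1; slopes of the chords Δ_i = (y_(i+1) - y_i)/h_i = -6, 0, 2, 11.
  1·M_0 + 4·M_1 + 1·M_2 = 6(Δ_1 - Δ_0) = 36
  1·M_1 + 4·M_2 + 1·M_3 = 6(Δ_2 - Δ_1) = 12
  1·M_2 + 4·M_3 + 1·M_4 = 6(Δ_3 - Δ_2) = 54
Natural end conditions: M_0 = M_4 = 0.
Hence M_0 = 0, M_1 = 39/4, M_2 = -3, M_3 = 57/4, M_4 = 0.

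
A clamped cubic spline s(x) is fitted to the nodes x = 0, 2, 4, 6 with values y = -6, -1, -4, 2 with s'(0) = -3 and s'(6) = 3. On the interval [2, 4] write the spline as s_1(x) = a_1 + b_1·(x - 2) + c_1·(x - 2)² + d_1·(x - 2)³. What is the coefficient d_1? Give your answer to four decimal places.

1.1250

With m_i denoting the second derivative at x_i, h_i = 2, 2, 2, and Δ_i = (y_(i+1) − y_i)/h_i = 5/2, -3/2, 3:
  2·m_0 + 8·m_1 + 2·m_2 = 6(Δ_1 - Δ_0) = -24
  2·m_1 + 8·m_2 + 2·m_3 = 6(Δ_2 - Δ_1) = 27
Clamped end conditions give two more equations: 2h_0·m_0 + h_0·m_1 = 6(Δ_0 - s'(0)) = 33 and h_2·m_2 + 2h_2·m_3 = 6(s'(6) - Δ_2) = 0.
Solving: m_0 = 12, m_1 = -15/2, m_2 = 6, m_3 = -3.
On [2, 4], with s_1(x) = a_1 + b_1·(x - 2) + c_1·(x - 2)² + d_1·(x - 2)³: c_1 = m_1/2 = -15/4, d_1 = (m_2 - m_1)/(6h_1) = 9/8, b_1 = Δ_1 - h_1(2m_1 + m_2)/6 = 3/2.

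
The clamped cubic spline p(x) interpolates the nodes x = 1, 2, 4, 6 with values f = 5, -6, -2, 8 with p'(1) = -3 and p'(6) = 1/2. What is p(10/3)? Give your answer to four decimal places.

Let σ_i = p''(x_i). Step sizes h_i = 1, 2, 2; slopes of the chords Δ_i = (y_(i+1) - y_i)/h_i = -11, 2, 5.
  1·σ_0 + 6·σ_1 + 2·σ_2 = 6(Δ_1 - Δ_0) = 78
  2·σ_1 + 8·σ_2 + 2·σ_3 = 6(Δ_2 - Δ_1) = 18
Clamped end conditions give two more equations: 2h_0·σ_0 + h_0·σ_1 = 6(Δ_0 - p'(1)) = -48 and h_2·σ_2 + 2h_2·σ_3 = 6(p'(6) - Δ_2) = -27.
Solving: σ_0 = -769/23, σ_1 = 434/23, σ_2 = -41/46, σ_3 = -145/23.
On [2, 4], p(x) = -6 - 473/46·(x - 2) + 217/23·(x - 2)² - 303/184·(x - 2)³.
With (x - 2) = 4/3: p(10/3) = -472/69.

-6.8406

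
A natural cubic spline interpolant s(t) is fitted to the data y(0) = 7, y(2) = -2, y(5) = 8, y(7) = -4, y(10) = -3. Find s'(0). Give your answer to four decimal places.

Let M_i = s''(x_i). Step sizes h_i = 2, 3, 2, 3; slopes of the chords Δ_i = (y_(i+1) - y_i)/h_i = -9/2, 10/3, -6, 1/3.
  2·M_0 + 10·M_1 + 3·M_2 = 6(Δ_1 - Δ_0) = 47
  3·M_1 + 10·M_2 + 2·M_3 = 6(Δ_2 - Δ_1) = -56
  2·M_2 + 10·M_3 + 3·M_4 = 6(Δ_3 - Δ_2) = 38
Natural end conditions: M_0 = M_4 = 0.
Hence M_0 = 0, M_1 = 214/29, M_2 = -259/29, M_3 = 162/29, M_4 = 0.
On [0, 2], s'(t) = b_0 + 2c_0·t + 3d_0·t² with b_0 = Δ_0 - h_0(2M_0 + M_1)/6 = -1211/174, c_0 = M_0/2 = 0, d_0 = (M_1 - M_0)/(6h_0) = 107/174. So s'(0) = -1211/174.

-6.9598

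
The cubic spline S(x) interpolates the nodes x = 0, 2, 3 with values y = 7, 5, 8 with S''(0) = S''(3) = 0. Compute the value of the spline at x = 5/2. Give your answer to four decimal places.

6.2500

Write σ_i for S''(x_i). With h_i = 2, 1 and divided differences Δ_i = -1, 3, the continuity of S' gives the tridiagonal system
  2·σ_0 + 6·σ_1 + 1·σ_2 = 6(Δ_1 - Δ_0) = 24
Natural end conditions: σ_0 = σ_2 = 0.
Solving the tridiagonal system: σ_0 = 0, σ_1 = 4, σ_2 = 0.
On [2, 3], S(x) = 5 + 5/3·(x - 2) + 2·(x - 2)² - 2/3·(x - 2)³.
With (x - 2) = 1/2: S(5/2) = 25/4.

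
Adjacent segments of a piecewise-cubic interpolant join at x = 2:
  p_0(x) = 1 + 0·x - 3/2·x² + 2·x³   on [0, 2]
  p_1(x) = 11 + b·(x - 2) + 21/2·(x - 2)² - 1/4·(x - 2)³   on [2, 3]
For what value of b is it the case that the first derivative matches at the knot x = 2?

p_0'(x) = 0 - 3·x + 6·x², so p_0'(2) = 18. On the right, p_1'(2) = b, so b = 18.

18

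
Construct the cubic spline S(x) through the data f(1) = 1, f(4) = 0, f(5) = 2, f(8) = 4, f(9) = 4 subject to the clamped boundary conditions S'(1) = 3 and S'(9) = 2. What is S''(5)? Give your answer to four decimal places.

With m_i denoting the second derivative at x_i, h_i = 3, 1, 3, 1, and Δ_i = (y_(i+1) − y_i)/h_i = -1/3, 2, 2/3, 0:
  3·m_0 + 8·m_1 + 1·m_2 = 6(Δ_1 - Δ_0) = 14
  1·m_1 + 8·m_2 + 3·m_3 = 6(Δ_2 - Δ_1) = -8
  3·m_2 + 8·m_3 + 1·m_4 = 6(Δ_3 - Δ_2) = -4
Clamped end conditions give two more equations: 2h_0·m_0 + h_0·m_1 = 6(Δ_0 - S'(1)) = -20 and h_3·m_3 + 2h_3·m_4 = 6(S'(9) - Δ_3) = 12.
Solving the tridiagonal system: m_0 = -569/108, m_1 = 209/54, m_2 = -125/108, m_3 = -47/54, m_4 = 695/108.

-1.1574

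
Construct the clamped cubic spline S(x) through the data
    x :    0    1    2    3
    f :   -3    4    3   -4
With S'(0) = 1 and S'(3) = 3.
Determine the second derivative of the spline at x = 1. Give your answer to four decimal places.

Put M_i = S'' at the i-th knot. Here h = (1, 1, 1) and Δ = (7, -1, -7), so the interior equations h_(i-1)·M_(i-1) + 2(h_(i-1)+h_i)·M_i + h_i·M_(i+1) = 6(Δ_i − Δ_(i-1)) read
  1·M_0 + 4·M_1 + 1·M_2 = 6(Δ_1 - Δ_0) = -48
  1·M_1 + 4·M_2 + 1·M_3 = 6(Δ_2 - Δ_1) = -36
Clamped end conditions give two more equations: 2h_0·M_0 + h_0·M_1 = 6(Δ_0 - S'(0)) = 36 and h_2·M_2 + 2h_2·M_3 = 6(S'(3) - Δ_2) = 60.
Forward elimination and back-substitution give M_0 = 76/3, M_1 = -44/3, M_2 = -44/3, M_3 = 112/3.

-14.6667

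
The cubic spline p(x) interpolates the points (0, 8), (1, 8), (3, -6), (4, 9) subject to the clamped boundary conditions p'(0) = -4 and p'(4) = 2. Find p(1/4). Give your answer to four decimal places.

With M_i denoting the second derivative at x_i, h_i = 1, 2, 1, and Δ_i = (y_(i+1) − y_i)/h_i = 0, -7, 15:
  1·M_0 + 6·M_1 + 2·M_2 = 6(Δ_1 - Δ_0) = -42
  2·M_1 + 6·M_2 + 1·M_3 = 6(Δ_2 - Δ_1) = 132
Clamped end conditions give two more equations: 2h_0·M_0 + h_0·M_1 = 6(Δ_0 - p'(0)) = 24 and h_2·M_2 + 2h_2·M_3 = 6(p'(4) - Δ_2) = -78.
Forward elimination and back-substitution give M_0 = 846/35, M_1 = -852/35, M_2 = 1398/35, M_3 = -2064/35.
On [0, 1], p(x) = 8 - 4·x + 423/35·x² - 283/35·x³.
With x = 1/4: p(1/4) = 17089/2240.

7.6290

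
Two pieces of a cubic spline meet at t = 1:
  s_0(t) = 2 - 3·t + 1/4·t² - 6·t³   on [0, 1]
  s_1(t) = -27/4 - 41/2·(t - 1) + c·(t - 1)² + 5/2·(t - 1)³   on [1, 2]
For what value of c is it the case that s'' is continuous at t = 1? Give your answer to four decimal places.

-17.7500

s_0''(t) = 1/2 - 36·t, so s_0''(1) = -71/2. On the right, s_1''(1) = 2c, so c = -71/4.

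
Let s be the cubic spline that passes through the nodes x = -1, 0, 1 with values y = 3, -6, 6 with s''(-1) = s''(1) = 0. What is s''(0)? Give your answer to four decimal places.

With σ_i denoting the second derivative at x_i, h_i = 1, 1, and Δ_i = (y_(i+1) − y_i)/h_i = -9, 12:
  1·σ_0 + 4·σ_1 + 1·σ_2 = 6(Δ_1 - Δ_0) = 126
Natural end conditions: σ_0 = σ_2 = 0.
Forward elimination and back-substitution give σ_0 = 0, σ_1 = 63/2, σ_2 = 0.

31.5000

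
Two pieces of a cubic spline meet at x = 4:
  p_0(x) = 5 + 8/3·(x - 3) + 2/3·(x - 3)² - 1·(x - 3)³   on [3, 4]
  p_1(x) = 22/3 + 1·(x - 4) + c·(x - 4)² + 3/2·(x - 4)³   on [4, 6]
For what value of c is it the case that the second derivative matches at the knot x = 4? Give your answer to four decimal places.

p_0''(x) = 4/3 - 6·(x - 3), so p_0''(4) = -14/3. On the right, p_1''(4) = 2c, so c = -7/3.

-2.3333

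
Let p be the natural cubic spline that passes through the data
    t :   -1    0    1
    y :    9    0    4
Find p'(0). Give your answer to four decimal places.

-2.5000

Put m_i = p'' at the i-th knot. Here h = (1, 1) and Δ = (-9, 4), so the interior equations h_(i-1)·m_(i-1) + 2(h_(i-1)+h_i)·m_i + h_i·m_(i+1) = 6(Δ_i − Δ_(i-1)) read
  1·m_0 + 4·m_1 + 1·m_2 = 6(Δ_1 - Δ_0) = 78
Natural end conditions: m_0 = m_2 = 0.
Forward elimination and back-substitution give m_0 = 0, m_1 = 39/2, m_2 = 0.
On [0, 1], p'(t) = b_1 + 2c_1·t + 3d_1·t² with b_1 = Δ_1 - h_1(2m_1 + m_2)/6 = -5/2, c_1 = m_1/2 = 39/4, d_1 = (m_2 - m_1)/(6h_1) = -13/4. So p'(0) = -5/2.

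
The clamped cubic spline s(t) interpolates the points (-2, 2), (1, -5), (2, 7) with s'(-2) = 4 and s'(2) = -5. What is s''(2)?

-64

Let M_i = s''(x_i). Step sizes h_i = 3, 1; slopes of the chords Δ_i = (y_(i+1) - y_i)/h_i = -7/3, 12.
  3·M_0 + 8·M_1 + 1·M_2 = 6(Δ_1 - Δ_0) = 86
Clamped end conditions give two more equations: 2h_0·M_0 + h_0·M_1 = 6(Δ_0 - s'(-2)) = -38 and h_1·M_1 + 2h_1·M_2 = 6(s'(2) - Δ_1) = -102.
Forward elimination and back-substitution give M_0 = -58/3, M_1 = 26, M_2 = -64.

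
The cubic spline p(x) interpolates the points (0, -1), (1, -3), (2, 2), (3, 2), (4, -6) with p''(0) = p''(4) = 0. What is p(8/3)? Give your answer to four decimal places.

3.0172

Let M_i = p''(x_i). Step sizes h_i = 1, 1, 1, 1; slopes of the chords Δ_i = (y_(i+1) - y_i)/h_i = -2, 5, 0, -8.
  1·M_0 + 4·M_1 + 1·M_2 = 6(Δ_1 - Δ_0) = 42
  1·M_1 + 4·M_2 + 1·M_3 = 6(Δ_2 - Δ_1) = -30
  1·M_2 + 4·M_3 + 1·M_4 = 6(Δ_3 - Δ_2) = -48
Natural end conditions: M_0 = M_4 = 0.
Solving the tridiagonal system: M_0 = 0, M_1 = 351/28, M_2 = -57/7, M_3 = -279/28, M_4 = 0.
On [2, 3], p(x) = 2 + 35/8·(x - 2) - 57/14·(x - 2)² - 17/56·(x - 2)³.
With (x - 2) = 2/3: p(8/3) = 2281/756.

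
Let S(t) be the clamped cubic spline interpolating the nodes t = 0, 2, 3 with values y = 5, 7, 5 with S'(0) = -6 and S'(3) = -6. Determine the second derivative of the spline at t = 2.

Let m_i = S''(x_i). Step sizes h_i = 2, 1; slopes of the chords Δ_i = (y_(i+1) - y_i)/h_i = 1, -2.
  2·m_0 + 6·m_1 + 1·m_2 = 6(Δ_1 - Δ_0) = -18
Clamped end conditions give two more equations: 2h_0·m_0 + h_0·m_1 = 6(Δ_0 - S'(0)) = 42 and h_1·m_1 + 2h_1·m_2 = 6(S'(3) - Δ_1) = -24.
Solving the tridiagonal system: m_0 = 27/2, m_1 = -6, m_2 = -9.

-6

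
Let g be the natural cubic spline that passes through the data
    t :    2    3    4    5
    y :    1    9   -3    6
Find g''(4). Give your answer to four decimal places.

41.6000

Let M_i = g''(x_i). Step sizes h_i = 1, 1, 1; slopes of the chords Δ_i = (y_(i+1) - y_i)/h_i = 8, -12, 9.
  1·M_0 + 4·M_1 + 1·M_2 = 6(Δ_1 - Δ_0) = -120
  1·M_1 + 4·M_2 + 1·M_3 = 6(Δ_2 - Δ_1) = 126
Natural end conditions: M_0 = M_3 = 0.
Hence M_0 = 0, M_1 = -202/5, M_2 = 208/5, M_3 = 0.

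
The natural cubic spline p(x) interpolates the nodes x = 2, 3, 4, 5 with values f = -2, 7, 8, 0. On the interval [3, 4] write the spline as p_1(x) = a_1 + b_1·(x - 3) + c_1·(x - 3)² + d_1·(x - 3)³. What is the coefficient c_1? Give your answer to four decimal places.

Write M_i for p''(x_i). With h_i = 1, 1, 1 and divided differences Δ_i = 9, 1, -8, the continuity of p' gives the tridiagonal system
  1·M_0 + 4·M_1 + 1·M_2 = 6(Δ_1 - Δ_0) = -48
  1·M_1 + 4·M_2 + 1·M_3 = 6(Δ_2 - Δ_1) = -54
Natural end conditions: M_0 = M_3 = 0.
Forward elimination and back-substitution give M_0 = 0, M_1 = -46/5, M_2 = -56/5, M_3 = 0.
On [3, 4], with p_1(x) = a_1 + b_1·(x - 3) + c_1·(x - 3)² + d_1·(x - 3)³: c_1 = M_1/2 = -23/5, d_1 = (M_2 - M_1)/(6h_1) = -1/3, b_1 = Δ_1 - h_1(2M_1 + M_2)/6 = 89/15.

-4.6000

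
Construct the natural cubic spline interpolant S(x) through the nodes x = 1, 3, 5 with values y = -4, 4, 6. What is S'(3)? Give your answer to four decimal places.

Write M_i for S''(x_i). With h_i = 2, 2 and divided differences Δ_i = 4, 1, the continuity of S' gives the tridiagonal system
  2·M_0 + 8·M_1 + 2·M_2 = 6(Δ_1 - Δ_0) = -18
Natural end conditions: M_0 = M_2 = 0.
Solving the tridiagonal system: M_0 = 0, M_1 = -9/4, M_2 = 0.
On [3, 5], S'(x) = b_1 + 2c_1·(x - 3) + 3d_1·(x - 3)² with b_1 = Δ_1 - h_1(2M_1 + M_2)/6 = 5/2, c_1 = M_1/2 = -9/8, d_1 = (M_2 - M_1)/(6h_1) = 3/16. So S'(3) = 5/2.

2.5000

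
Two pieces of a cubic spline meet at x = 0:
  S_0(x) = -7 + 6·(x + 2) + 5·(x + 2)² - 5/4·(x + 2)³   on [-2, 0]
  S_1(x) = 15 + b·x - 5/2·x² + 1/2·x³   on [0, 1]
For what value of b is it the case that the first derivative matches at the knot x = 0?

11

S_0'(x) = 6 + 10·(x + 2) - 15/4·(x + 2)², so S_0'(0) = 11. On the right, S_1'(0) = b, so b = 11.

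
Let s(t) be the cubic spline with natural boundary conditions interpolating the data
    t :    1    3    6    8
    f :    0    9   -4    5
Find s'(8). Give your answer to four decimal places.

7.0238

With M_i denoting the second derivative at x_i, h_i = 2, 3, 2, and Δ_i = (y_(i+1) − y_i)/h_i = 9/2, -13/3, 9/2:
  2·M_0 + 10·M_1 + 3·M_2 = 6(Δ_1 - Δ_0) = -53
  3·M_1 + 10·M_2 + 2·M_3 = 6(Δ_2 - Δ_1) = 53
Natural end conditions: M_0 = M_3 = 0.
Forward elimination and back-substitution give M_0 = 0, M_1 = -53/7, M_2 = 53/7, M_3 = 0.
On [6, 8], s'(t) = b_2 + 2c_2·(t - 6) + 3d_2·(t - 6)² with b_2 = Δ_2 - h_2(2M_2 + M_3)/6 = -23/42, c_2 = M_2/2 = 53/14, d_2 = (M_3 - M_2)/(6h_2) = -53/84. So s'(8) = 295/42.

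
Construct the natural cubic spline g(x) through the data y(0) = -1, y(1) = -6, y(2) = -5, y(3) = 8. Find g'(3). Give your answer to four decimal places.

With m_i denoting the second derivative at x_i, h_i = 1, 1, 1, and Δ_i = (y_(i+1) − y_i)/h_i = -5, 1, 13:
  1·m_0 + 4·m_1 + 1·m_2 = 6(Δ_1 - Δ_0) = 36
  1·m_1 + 4·m_2 + 1·m_3 = 6(Δ_2 - Δ_1) = 72
Natural end conditions: m_0 = m_3 = 0.
Hence m_0 = 0, m_1 = 24/5, m_2 = 84/5, m_3 = 0.
On [2, 3], g'(x) = b_2 + 2c_2·(x - 2) + 3d_2·(x - 2)² with b_2 = Δ_2 - h_2(2m_2 + m_3)/6 = 37/5, c_2 = m_2/2 = 42/5, d_2 = (m_3 - m_2)/(6h_2) = -14/5. So g'(3) = 79/5.

15.8000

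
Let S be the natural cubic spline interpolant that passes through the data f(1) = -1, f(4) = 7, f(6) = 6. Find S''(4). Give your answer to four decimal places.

-1.9000

Put M_i = S'' at the i-th knot. Here h = (3, 2) and Δ = (8/3, -1/2), so the interior equations h_(i-1)·M_(i-1) + 2(h_(i-1)+h_i)·M_i + h_i·M_(i+1) = 6(Δ_i − Δ_(i-1)) read
  3·M_0 + 10·M_1 + 2·M_2 = 6(Δ_1 - Δ_0) = -19
Natural end conditions: M_0 = M_2 = 0.
Forward elimination and back-substitution give M_0 = 0, M_1 = -19/10, M_2 = 0.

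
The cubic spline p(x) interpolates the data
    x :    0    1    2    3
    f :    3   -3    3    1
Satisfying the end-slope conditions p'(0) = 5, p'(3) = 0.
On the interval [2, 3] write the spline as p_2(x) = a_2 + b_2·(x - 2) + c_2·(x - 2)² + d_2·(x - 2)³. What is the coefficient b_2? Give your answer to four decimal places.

3.5333

Put M_i = p'' at the i-th knot. Here h = (1, 1, 1) and Δ = (-6, 6, -2), so the interior equations h_(i-1)·M_(i-1) + 2(h_(i-1)+h_i)·M_i + h_i·M_(i+1) = 6(Δ_i − Δ_(i-1)) read
  1·M_0 + 4·M_1 + 1·M_2 = 6(Δ_1 - Δ_0) = 72
  1·M_1 + 4·M_2 + 1·M_3 = 6(Δ_2 - Δ_1) = -48
Clamped end conditions give two more equations: 2h_0·M_0 + h_0·M_1 = 6(Δ_0 - p'(0)) = -66 and h_2·M_2 + 2h_2·M_3 = 6(p'(3) - Δ_2) = 12.
Hence M_0 = -776/15, M_1 = 562/15, M_2 = -392/15, M_3 = 286/15.
On [2, 3], with p_2(x) = a_2 + b_2·(x - 2) + c_2·(x - 2)² + d_2·(x - 2)³: c_2 = M_2/2 = -196/15, d_2 = (M_3 - M_2)/(6h_2) = 113/15, b_2 = Δ_2 - h_2(2M_2 + M_3)/6 = 53/15.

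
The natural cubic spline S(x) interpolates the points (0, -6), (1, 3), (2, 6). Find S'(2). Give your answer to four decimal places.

1.5000

Let σ_i = S''(x_i). Step sizes h_i = 1, 1; slopes of the chords Δ_i = (y_(i+1) - y_i)/h_i = 9, 3.
  1·σ_0 + 4·σ_1 + 1·σ_2 = 6(Δ_1 - Δ_0) = -36
Natural end conditions: σ_0 = σ_2 = 0.
Solving the tridiagonal system: σ_0 = 0, σ_1 = -9, σ_2 = 0.
On [1, 2], S'(x) = b_1 + 2c_1·(x - 1) + 3d_1·(x - 1)² with b_1 = Δ_1 - h_1(2σ_1 + σ_2)/6 = 6, c_1 = σ_1/2 = -9/2, d_1 = (σ_2 - σ_1)/(6h_1) = 3/2. So S'(2) = 3/2.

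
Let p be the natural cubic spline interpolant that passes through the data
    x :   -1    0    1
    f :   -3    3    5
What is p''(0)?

-6

Let M_i = p''(x_i). Step sizes h_i = 1, 1; slopes of the chords Δ_i = (y_(i+1) - y_i)/h_i = 6, 2.
  1·M_0 + 4·M_1 + 1·M_2 = 6(Δ_1 - Δ_0) = -24
Natural end conditions: M_0 = M_2 = 0.
Solving the tridiagonal system: M_0 = 0, M_1 = -6, M_2 = 0.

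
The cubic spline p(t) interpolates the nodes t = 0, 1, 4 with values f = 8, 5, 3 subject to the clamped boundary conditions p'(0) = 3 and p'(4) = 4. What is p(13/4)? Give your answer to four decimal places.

Let m_i = p''(x_i). Step sizes h_i = 1, 3; slopes of the chords Δ_i = (y_(i+1) - y_i)/h_i = -3, -2/3.
  1·m_0 + 8·m_1 + 3·m_2 = 6(Δ_1 - Δ_0) = 14
Clamped end conditions give two more equations: 2h_0·m_0 + h_0·m_1 = 6(Δ_0 - p'(0)) = -36 and h_1·m_1 + 2h_1·m_2 = 6(p'(4) - Δ_1) = 28.
Solving: m_0 = -39/2, m_1 = 3, m_2 = 19/6.
On [1, 4], p(t) = 5 - 21/4·(t - 1) + 3/2·(t - 1)² + 1/108·(t - 1)³.
With (t - 1) = 9/4: p(13/4) = 227/256.

0.8867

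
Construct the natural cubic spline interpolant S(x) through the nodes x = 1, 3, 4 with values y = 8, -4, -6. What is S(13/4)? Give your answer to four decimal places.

With M_i denoting the second derivative at x_i, h_i = 2, 1, and Δ_i = (y_(i+1) − y_i)/h_i = -6, -2:
  2·M_0 + 6·M_1 + 1·M_2 = 6(Δ_1 - Δ_0) = 24
Natural end conditions: M_0 = M_2 = 0.
Solving the tridiagonal system: M_0 = 0, M_1 = 4, M_2 = 0.
On [3, 4], S(x) = -4 - 10/3·(x - 3) + 2·(x - 3)² - 2/3·(x - 3)³.
With (x - 3) = 1/4: S(13/4) = -151/32.

-4.7188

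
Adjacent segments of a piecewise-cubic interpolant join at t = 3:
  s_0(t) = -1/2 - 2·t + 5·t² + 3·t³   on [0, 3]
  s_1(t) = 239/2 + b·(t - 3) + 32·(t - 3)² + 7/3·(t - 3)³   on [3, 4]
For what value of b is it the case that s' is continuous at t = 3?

109

s_0'(t) = -2 + 10·t + 9·t², so s_0'(3) = 109. On the right, s_1'(3) = b, so b = 109.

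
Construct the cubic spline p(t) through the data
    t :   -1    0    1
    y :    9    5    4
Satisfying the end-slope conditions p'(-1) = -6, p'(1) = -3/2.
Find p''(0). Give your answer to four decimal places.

4.5000

Let M_i = p''(x_i). Step sizes h_i = 1, 1; slopes of the chords Δ_i = (y_(i+1) - y_i)/h_i = -4, -1.
  1·M_0 + 4·M_1 + 1·M_2 = 6(Δ_1 - Δ_0) = 18
Clamped end conditions give two more equations: 2h_0·M_0 + h_0·M_1 = 6(Δ_0 - p'(-1)) = 12 and h_1·M_1 + 2h_1·M_2 = 6(p'(1) - Δ_1) = -3.
Forward elimination and back-substitution give M_0 = 15/4, M_1 = 9/2, M_2 = -15/4.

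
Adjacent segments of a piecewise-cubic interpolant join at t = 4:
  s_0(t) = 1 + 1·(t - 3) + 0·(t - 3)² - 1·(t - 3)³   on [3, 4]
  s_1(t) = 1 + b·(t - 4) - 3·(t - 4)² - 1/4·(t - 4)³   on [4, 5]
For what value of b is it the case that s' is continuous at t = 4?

s_0'(t) = 1 + 0·(t - 3) - 3·(t - 3)², so s_0'(4) = -2. On the right, s_1'(4) = b, so b = -2.

-2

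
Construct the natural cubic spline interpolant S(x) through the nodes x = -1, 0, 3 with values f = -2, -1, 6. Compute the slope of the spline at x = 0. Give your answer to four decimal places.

1.3333

Write σ_i for S''(x_i). With h_i = 1, 3 and divided differences Δ_i = 1, 7/3, the continuity of S' gives the tridiagonal system
  1·σ_0 + 8·σ_1 + 3·σ_2 = 6(Δ_1 - Δ_0) = 8
Natural end conditions: σ_0 = σ_2 = 0.
Solving: σ_0 = 0, σ_1 = 1, σ_2 = 0.
On [0, 3], S'(x) = b_1 + 2c_1·x + 3d_1·x² with b_1 = Δ_1 - h_1(2σ_1 + σ_2)/6 = 4/3, c_1 = σ_1/2 = 1/2, d_1 = (σ_2 - σ_1)/(6h_1) = -1/18. So S'(0) = 4/3.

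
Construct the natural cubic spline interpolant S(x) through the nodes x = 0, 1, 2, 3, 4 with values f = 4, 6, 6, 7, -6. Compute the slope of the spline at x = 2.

2

With M_i denoting the second derivative at x_i, h_i = 1, 1, 1, 1, and Δ_i = (y_(i+1) − y_i)/h_i = 2, 0, 1, -13:
  1·M_0 + 4·M_1 + 1·M_2 = 6(Δ_1 - Δ_0) = -12
  1·M_1 + 4·M_2 + 1·M_3 = 6(Δ_2 - Δ_1) = 6
  1·M_2 + 4·M_3 + 1·M_4 = 6(Δ_3 - Δ_2) = -84
Natural end conditions: M_0 = M_4 = 0.
Solving: M_0 = 0, M_1 = -36/7, M_2 = 60/7, M_3 = -162/7, M_4 = 0.
On [2, 3], S'(x) = b_2 + 2c_2·(x - 2) + 3d_2·(x - 2)² with b_2 = Δ_2 - h_2(2M_2 + M_3)/6 = 2, c_2 = M_2/2 = 30/7, d_2 = (M_3 - M_2)/(6h_2) = -37/7. So S'(2) = 2.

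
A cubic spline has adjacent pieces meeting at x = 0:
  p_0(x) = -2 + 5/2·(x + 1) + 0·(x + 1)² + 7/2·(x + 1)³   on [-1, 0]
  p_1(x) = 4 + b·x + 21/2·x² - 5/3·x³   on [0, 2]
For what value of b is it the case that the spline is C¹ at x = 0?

p_0'(x) = 5/2 + 0·(x + 1) + 21/2·(x + 1)², so p_0'(0) = 13. On the right, p_1'(0) = b, so b = 13.

13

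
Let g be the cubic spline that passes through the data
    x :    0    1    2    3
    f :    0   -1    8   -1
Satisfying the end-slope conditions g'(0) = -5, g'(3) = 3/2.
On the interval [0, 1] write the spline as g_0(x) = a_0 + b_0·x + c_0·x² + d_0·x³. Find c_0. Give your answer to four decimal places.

-0.8333

With M_i denoting the second derivative at x_i, h_i = 1, 1, 1, and Δ_i = (y_(i+1) − y_i)/h_i = -1, 9, -9:
  1·M_0 + 4·M_1 + 1·M_2 = 6(Δ_1 - Δ_0) = 60
  1·M_1 + 4·M_2 + 1·M_3 = 6(Δ_2 - Δ_1) = -108
Clamped end conditions give two more equations: 2h_0·M_0 + h_0·M_1 = 6(Δ_0 - g'(0)) = 24 and h_2·M_2 + 2h_2·M_3 = 6(g'(3) - Δ_2) = 63.
Solving the tridiagonal system: M_0 = -5/3, M_1 = 82/3, M_2 = -143/3, M_3 = 166/3.
On [0, 1], with g_0(x) = a_0 + b_0·x + c_0·x² + d_0·x³: c_0 = M_0/2 = -5/6, d_0 = (M_1 - M_0)/(6h_0) = 29/6, b_0 = Δ_0 - h_0(2M_0 + M_1)/6 = -5.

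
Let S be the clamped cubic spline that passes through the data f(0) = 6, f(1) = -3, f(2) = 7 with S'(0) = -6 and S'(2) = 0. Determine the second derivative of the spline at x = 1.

Write m_i for S''(x_i). With h_i = 1, 1 and divided differences Δ_i = -9, 10, the continuity of S' gives the tridiagonal system
  1·m_0 + 4·m_1 + 1·m_2 = 6(Δ_1 - Δ_0) = 114
Clamped end conditions give two more equations: 2h_0·m_0 + h_0·m_1 = 6(Δ_0 - S'(0)) = -18 and h_1·m_1 + 2h_1·m_2 = 6(S'(2) - Δ_1) = -60.
Solving: m_0 = -69/2, m_1 = 51, m_2 = -111/2.

51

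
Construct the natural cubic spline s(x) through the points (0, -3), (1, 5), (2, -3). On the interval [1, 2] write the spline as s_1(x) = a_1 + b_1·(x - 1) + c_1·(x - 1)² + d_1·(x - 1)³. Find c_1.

-12

Put M_i = s'' at the i-th knot. Here h = (1, 1) and Δ = (8, -8), so the interior equations h_(i-1)·M_(i-1) + 2(h_(i-1)+h_i)·M_i + h_i·M_(i+1) = 6(Δ_i − Δ_(i-1)) read
  1·M_0 + 4·M_1 + 1·M_2 = 6(Δ_1 - Δ_0) = -96
Natural end conditions: M_0 = M_2 = 0.
Forward elimination and back-substitution give M_0 = 0, M_1 = -24, M_2 = 0.
On [1, 2], with s_1(x) = a_1 + b_1·(x - 1) + c_1·(x - 1)² + d_1·(x - 1)³: c_1 = M_1/2 = -12, d_1 = (M_2 - M_1)/(6h_1) = 4, b_1 = Δ_1 - h_1(2M_1 + M_2)/6 = 0.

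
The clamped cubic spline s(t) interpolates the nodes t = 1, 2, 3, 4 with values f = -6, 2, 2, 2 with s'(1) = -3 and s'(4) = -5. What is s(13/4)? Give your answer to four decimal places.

2.1688

Write M_i for s''(x_i). With h_i = 1, 1, 1 and divided differences Δ_i = 8, 0, 0, the continuity of s' gives the tridiagonal system
  1·M_0 + 4·M_1 + 1·M_2 = 6(Δ_1 - Δ_0) = -48
  1·M_1 + 4·M_2 + 1·M_3 = 6(Δ_2 - Δ_1) = 0
Clamped end conditions give two more equations: 2h_0·M_0 + h_0·M_1 = 6(Δ_0 - s'(1)) = 66 and h_2·M_2 + 2h_2·M_3 = 6(s'(4) - Δ_2) = -30.
Forward elimination and back-substitution give M_0 = 694/15, M_1 = -398/15, M_2 = 178/15, M_3 = -314/15.
On [3, 4], s(t) = 2 - 7/15·(t - 3) + 89/15·(t - 3)² - 82/15·(t - 3)³.
With (t - 3) = 1/4: s(13/4) = 347/160.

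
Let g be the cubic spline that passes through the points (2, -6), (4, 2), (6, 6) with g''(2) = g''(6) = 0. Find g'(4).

3

Write σ_i for g''(x_i). With h_i = 2, 2 and divided differences Δ_i = 4, 2, the continuity of g' gives the tridiagonal system
  2·σ_0 + 8·σ_1 + 2·σ_2 = 6(Δ_1 - Δ_0) = -12
Natural end conditions: σ_0 = σ_2 = 0.
Solving: σ_0 = 0, σ_1 = -3/2, σ_2 = 0.
On [4, 6], g'(t) = b_1 + 2c_1·(t - 4) + 3d_1·(t - 4)² with b_1 = Δ_1 - h_1(2σ_1 + σ_2)/6 = 3, c_1 = σ_1/2 = -3/4, d_1 = (σ_2 - σ_1)/(6h_1) = 1/8. So g'(4) = 3.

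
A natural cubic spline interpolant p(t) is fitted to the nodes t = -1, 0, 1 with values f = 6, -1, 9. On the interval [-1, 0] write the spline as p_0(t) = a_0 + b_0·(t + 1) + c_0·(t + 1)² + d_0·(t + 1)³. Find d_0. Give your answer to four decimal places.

Let M_i = p''(x_i). Step sizes h_i = 1, 1; slopes of the chords Δ_i = (y_(i+1) - y_i)/h_i = -7, 10.
  1·M_0 + 4·M_1 + 1·M_2 = 6(Δ_1 - Δ_0) = 102
Natural end conditions: M_0 = M_2 = 0.
Solving the tridiagonal system: M_0 = 0, M_1 = 51/2, M_2 = 0.
On [-1, 0], with p_0(t) = a_0 + b_0·(t + 1) + c_0·(t + 1)² + d_0·(t + 1)³: c_0 = M_0/2 = 0, d_0 = (M_1 - M_0)/(6h_0) = 17/4, b_0 = Δ_0 - h_0(2M_0 + M_1)/6 = -45/4.

4.2500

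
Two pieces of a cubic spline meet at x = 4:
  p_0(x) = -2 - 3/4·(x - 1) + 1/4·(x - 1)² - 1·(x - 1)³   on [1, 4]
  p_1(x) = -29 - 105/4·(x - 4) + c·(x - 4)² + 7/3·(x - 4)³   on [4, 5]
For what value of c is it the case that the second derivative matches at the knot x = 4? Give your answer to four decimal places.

-8.7500

p_0''(x) = 1/2 - 6·(x - 1), so p_0''(4) = -35/2. On the right, p_1''(4) = 2c, so c = -35/4.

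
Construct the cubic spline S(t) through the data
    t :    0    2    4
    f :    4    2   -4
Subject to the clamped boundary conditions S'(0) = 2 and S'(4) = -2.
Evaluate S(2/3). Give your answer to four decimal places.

With M_i denoting the second derivative at x_i, h_i = 2, 2, and Δ_i = (y_(i+1) − y_i)/h_i = -1, -3:
  2·M_0 + 8·M_1 + 2·M_2 = 6(Δ_1 - Δ_0) = -12
Clamped end conditions give two more equations: 2h_0·M_0 + h_0·M_1 = 6(Δ_0 - S'(0)) = -18 and h_1·M_1 + 2h_1·M_2 = 6(S'(4) - Δ_1) = 6.
Solving the tridiagonal system: M_0 = -4, M_1 = -1, M_2 = 2.
On [0, 2], S(t) = 4 + 2·t - 2·t² + 1/4·t³.
With t = 2/3: S(2/3) = 122/27.

4.5185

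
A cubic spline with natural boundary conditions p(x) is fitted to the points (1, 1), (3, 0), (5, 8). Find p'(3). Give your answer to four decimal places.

1.7500

With M_i denoting the second derivative at x_i, h_i = 2, 2, and Δ_i = (y_(i+1) − y_i)/h_i = -1/2, 4:
  2·M_0 + 8·M_1 + 2·M_2 = 6(Δ_1 - Δ_0) = 27
Natural end conditions: M_0 = M_2 = 0.
Solving the tridiagonal system: M_0 = 0, M_1 = 27/8, M_2 = 0.
On [3, 5], p'(x) = b_1 + 2c_1·(x - 3) + 3d_1·(x - 3)² with b_1 = Δ_1 - h_1(2M_1 + M_2)/6 = 7/4, c_1 = M_1/2 = 27/16, d_1 = (M_2 - M_1)/(6h_1) = -9/32. So p'(3) = 7/4.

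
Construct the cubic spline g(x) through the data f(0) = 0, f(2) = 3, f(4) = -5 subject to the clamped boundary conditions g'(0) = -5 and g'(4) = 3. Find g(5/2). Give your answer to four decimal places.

Let σ_i = g''(x_i). Step sizes h_i = 2, 2; slopes of the chords Δ_i = (y_(i+1) - y_i)/h_i = 3/2, -4.
  2·σ_0 + 8·σ_1 + 2·σ_2 = 6(Δ_1 - Δ_0) = -33
Clamped end conditions give two more equations: 2h_0·σ_0 + h_0·σ_1 = 6(Δ_0 - g'(0)) = 39 and h_1·σ_1 + 2h_1·σ_2 = 6(g'(4) - Δ_1) = 42.
Hence σ_0 = 127/8, σ_1 = -49/4, σ_2 = 133/8.
On [2, 4], g(x) = 3 - 11/8·(x - 2) - 49/8·(x - 2)² + 77/32·(x - 2)³.
With (x - 2) = 1/2: g(5/2) = 277/256.

1.0820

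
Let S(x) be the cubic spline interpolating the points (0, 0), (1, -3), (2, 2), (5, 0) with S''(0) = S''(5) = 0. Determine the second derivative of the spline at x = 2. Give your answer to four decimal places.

Let σ_i = S''(x_i). Step sizes h_i = 1, 1, 3; slopes of the chords Δ_i = (y_(i+1) - y_i)/h_i = -3, 5, -2/3.
  1·σ_0 + 4·σ_1 + 1·σ_2 = 6(Δ_1 - Δ_0) = 48
  1·σ_1 + 8·σ_2 + 3·σ_3 = 6(Δ_2 - Δ_1) = -34
Natural end conditions: σ_0 = σ_3 = 0.
Solving: σ_0 = 0, σ_1 = 418/31, σ_2 = -184/31, σ_3 = 0.

-5.9355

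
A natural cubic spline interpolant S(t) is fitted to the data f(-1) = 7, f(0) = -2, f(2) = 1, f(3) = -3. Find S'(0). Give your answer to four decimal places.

Let M_i = S''(x_i). Step sizes h_i = 1, 2, 1; slopes of the chords Δ_i = (y_(i+1) - y_i)/h_i = -9, 3/2, -4.
  1·M_0 + 6·M_1 + 2·M_2 = 6(Δ_1 - Δ_0) = 63
  2·M_1 + 6·M_2 + 1·M_3 = 6(Δ_2 - Δ_1) = -33
Natural end conditions: M_0 = M_3 = 0.
Forward elimination and back-substitution give M_0 = 0, M_1 = 111/8, M_2 = -81/8, M_3 = 0.
On [0, 2], S'(t) = b_1 + 2c_1·t + 3d_1·t² with b_1 = Δ_1 - h_1(2M_1 + M_2)/6 = -35/8, c_1 = M_1/2 = 111/16, d_1 = (M_2 - M_1)/(6h_1) = -2. So S'(0) = -35/8.

-4.3750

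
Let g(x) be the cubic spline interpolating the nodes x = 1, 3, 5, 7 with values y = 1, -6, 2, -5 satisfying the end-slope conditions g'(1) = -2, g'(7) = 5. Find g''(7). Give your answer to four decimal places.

19.3333

With m_i denoting the second derivative at x_i, h_i = 2, 2, 2, and Δ_i = (y_(i+1) − y_i)/h_i = -7/2, 4, -7/2:
  2·m_0 + 8·m_1 + 2·m_2 = 6(Δ_1 - Δ_0) = 45
  2·m_1 + 8·m_2 + 2·m_3 = 6(Δ_2 - Δ_1) = -45
Clamped end conditions give two more equations: 2h_0·m_0 + h_0·m_1 = 6(Δ_0 - g'(1)) = -9 and h_2·m_2 + 2h_2·m_3 = 6(g'(7) - Δ_2) = 51.
Forward elimination and back-substitution give m_0 = -23/3, m_1 = 65/6, m_2 = -79/6, m_3 = 58/3.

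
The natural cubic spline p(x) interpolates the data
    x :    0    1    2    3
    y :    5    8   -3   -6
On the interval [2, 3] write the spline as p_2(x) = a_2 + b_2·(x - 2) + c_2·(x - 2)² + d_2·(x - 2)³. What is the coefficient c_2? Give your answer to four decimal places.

9.2000

With M_i denoting the second derivative at x_i, h_i = 1, 1, 1, and Δ_i = (y_(i+1) − y_i)/h_i = 3, -11, -3:
  1·M_0 + 4·M_1 + 1·M_2 = 6(Δ_1 - Δ_0) = -84
  1·M_1 + 4·M_2 + 1·M_3 = 6(Δ_2 - Δ_1) = 48
Natural end conditions: M_0 = M_3 = 0.
Solving: M_0 = 0, M_1 = -128/5, M_2 = 92/5, M_3 = 0.
On [2, 3], with p_2(x) = a_2 + b_2·(x - 2) + c_2·(x - 2)² + d_2·(x - 2)³: c_2 = M_2/2 = 46/5, d_2 = (M_3 - M_2)/(6h_2) = -46/15, b_2 = Δ_2 - h_2(2M_2 + M_3)/6 = -137/15.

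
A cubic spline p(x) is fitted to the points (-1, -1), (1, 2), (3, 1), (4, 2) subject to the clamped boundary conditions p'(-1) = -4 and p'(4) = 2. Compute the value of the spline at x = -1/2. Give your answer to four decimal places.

Put M_i = p'' at the i-th knot. Here h = (2, 2, 1) and Δ = (3/2, -1/2, 1), so the interior equations h_(i-1)·M_(i-1) + 2(h_(i-1)+h_i)·M_i + h_i·M_(i+1) = 6(Δ_i − Δ_(i-1)) read
  2·M_0 + 8·M_1 + 2·M_2 = 6(Δ_1 - Δ_0) = -12
  2·M_1 + 6·M_2 + 1·M_3 = 6(Δ_2 - Δ_1) = 9
Clamped end conditions give two more equations: 2h_0·M_0 + h_0·M_1 = 6(Δ_0 - p'(-1)) = 33 and h_2·M_2 + 2h_2·M_3 = 6(p'(4) - Δ_2) = 6.
Solving: M_0 = 246/23, M_1 = -225/46, M_2 = 66/23, M_3 = 36/23.
On [-1, 1], p(x) = -1 - 4·(x + 1) + 123/23·(x + 1)² - 239/184·(x + 1)³.
With (x + 1) = 1/2: p(-1/2) = -2687/1472.

-1.8254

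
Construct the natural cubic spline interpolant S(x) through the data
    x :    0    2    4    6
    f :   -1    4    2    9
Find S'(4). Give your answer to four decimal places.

Let σ_i = S''(x_i). Step sizes h_i = 2, 2, 2; slopes of the chords Δ_i = (y_(i+1) - y_i)/h_i = 5/2, -1, 7/2.
  2·σ_0 + 8·σ_1 + 2·σ_2 = 6(Δ_1 - Δ_0) = -21
  2·σ_1 + 8·σ_2 + 2·σ_3 = 6(Δ_2 - Δ_1) = 27
Natural end conditions: σ_0 = σ_3 = 0.
Solving: σ_0 = 0, σ_1 = -37/10, σ_2 = 43/10, σ_3 = 0.
On [4, 6], S'(x) = b_2 + 2c_2·(x - 4) + 3d_2·(x - 4)² with b_2 = Δ_2 - h_2(2σ_2 + σ_3)/6 = 19/30, c_2 = σ_2/2 = 43/20, d_2 = (σ_3 - σ_2)/(6h_2) = -43/120. So S'(4) = 19/30.

0.6333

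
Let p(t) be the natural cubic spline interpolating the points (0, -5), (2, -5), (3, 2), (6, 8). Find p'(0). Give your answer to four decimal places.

Write M_i for p''(x_i). With h_i = 2, 1, 3 and divided differences Δ_i = 0, 7, 2, the continuity of p' gives the tridiagonal system
  2·M_0 + 6·M_1 + 1·M_2 = 6(Δ_1 - Δ_0) = 42
  1·M_1 + 8·M_2 + 3·M_3 = 6(Δ_2 - Δ_1) = -30
Natural end conditions: M_0 = M_3 = 0.
Solving: M_0 = 0, M_1 = 366/47, M_2 = -222/47, M_3 = 0.
On [0, 2], p'(t) = b_0 + 2c_0·t + 3d_0·t² with b_0 = Δ_0 - h_0(2M_0 + M_1)/6 = -122/47, c_0 = M_0/2 = 0, d_0 = (M_1 - M_0)/(6h_0) = 61/94. So p'(0) = -122/47.

-2.5957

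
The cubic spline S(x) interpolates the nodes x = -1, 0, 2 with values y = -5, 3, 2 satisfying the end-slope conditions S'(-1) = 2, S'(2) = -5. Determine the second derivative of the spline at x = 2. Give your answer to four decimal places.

-0.5833

Let m_i = S''(x_i). Step sizes h_i = 1, 2; slopes of the chords Δ_i = (y_(i+1) - y_i)/h_i = 8, -1/2.
  1·m_0 + 6·m_1 + 2·m_2 = 6(Δ_1 - Δ_0) = -51
Clamped end conditions give two more equations: 2h_0·m_0 + h_0·m_1 = 6(Δ_0 - S'(-1)) = 36 and h_1·m_1 + 2h_1·m_2 = 6(S'(2) - Δ_1) = -27.
Forward elimination and back-substitution give m_0 = 145/6, m_1 = -37/3, m_2 = -7/12.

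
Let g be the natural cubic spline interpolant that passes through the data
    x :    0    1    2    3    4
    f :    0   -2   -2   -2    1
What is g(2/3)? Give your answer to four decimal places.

Let M_i = g''(x_i). Step sizes h_i = 1, 1, 1, 1; slopes of the chords Δ_i = (y_(i+1) - y_i)/h_i = -2, 0, 0, 3.
  1·M_0 + 4·M_1 + 1·M_2 = 6(Δ_1 - Δ_0) = 12
  1·M_1 + 4·M_2 + 1·M_3 = 6(Δ_2 - Δ_1) = 0
  1·M_2 + 4·M_3 + 1·M_4 = 6(Δ_3 - Δ_2) = 18
Natural end conditions: M_0 = M_4 = 0.
Solving the tridiagonal system: M_0 = 0, M_1 = 99/28, M_2 = -15/7, M_3 = 141/28, M_4 = 0.
On [0, 1], g(x) = 0 - 145/56·x + 0·x² + 33/56·x³.
With x = 2/3: g(2/3) = -391/252.

-1.5516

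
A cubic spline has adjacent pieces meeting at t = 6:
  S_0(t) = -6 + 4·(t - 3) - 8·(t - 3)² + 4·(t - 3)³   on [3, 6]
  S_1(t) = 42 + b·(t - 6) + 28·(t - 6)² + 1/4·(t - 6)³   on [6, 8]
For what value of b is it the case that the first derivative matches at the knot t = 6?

64

S_0'(t) = 4 - 16·(t - 3) + 12·(t - 3)², so S_0'(6) = 64. On the right, S_1'(6) = b, so b = 64.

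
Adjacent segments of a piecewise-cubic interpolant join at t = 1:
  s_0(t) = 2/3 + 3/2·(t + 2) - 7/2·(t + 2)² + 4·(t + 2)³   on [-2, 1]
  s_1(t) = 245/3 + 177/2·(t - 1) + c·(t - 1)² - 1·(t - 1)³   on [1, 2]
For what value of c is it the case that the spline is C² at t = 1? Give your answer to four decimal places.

32.5000

s_0''(t) = -7 + 24·(t + 2), so s_0''(1) = 65. On the right, s_1''(1) = 2c, so c = 65/2.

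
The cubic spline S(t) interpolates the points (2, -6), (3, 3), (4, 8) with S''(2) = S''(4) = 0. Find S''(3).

-6

With M_i denoting the second derivative at x_i, h_i = 1, 1, and Δ_i = (y_(i+1) − y_i)/h_i = 9, 5:
  1·M_0 + 4·M_1 + 1·M_2 = 6(Δ_1 - Δ_0) = -24
Natural end conditions: M_0 = M_2 = 0.
Forward elimination and back-substitution give M_0 = 0, M_1 = -6, M_2 = 0.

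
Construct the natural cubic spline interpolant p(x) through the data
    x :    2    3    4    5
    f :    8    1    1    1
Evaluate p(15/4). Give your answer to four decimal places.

0.7156

Write M_i for p''(x_i). With h_i = 1, 1, 1 and divided differences Δ_i = -7, 0, 0, the continuity of p' gives the tridiagonal system
  1·M_0 + 4·M_1 + 1·M_2 = 6(Δ_1 - Δ_0) = 42
  1·M_1 + 4·M_2 + 1·M_3 = 6(Δ_2 - Δ_1) = 0
Natural end conditions: M_0 = M_3 = 0.
Solving: M_0 = 0, M_1 = 56/5, M_2 = -14/5, M_3 = 0.
On [3, 4], p(x) = 1 - 49/15·(x - 3) + 28/5·(x - 3)² - 7/3·(x - 3)³.
With (x - 3) = 3/4: p(15/4) = 229/320.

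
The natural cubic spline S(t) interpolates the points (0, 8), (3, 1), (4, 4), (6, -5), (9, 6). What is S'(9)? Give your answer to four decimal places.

7.1906

Put m_i = S'' at the i-th knot. Here h = (3, 1, 2, 3) and Δ = (-7/3, 3, -9/2, 11/3), so the interior equations h_(i-1)·m_(i-1) + 2(h_(i-1)+h_i)·m_i + h_i·m_(i+1) = 6(Δ_i − Δ_(i-1)) read
  3·m_0 + 8·m_1 + 1·m_2 = 6(Δ_1 - Δ_0) = 32
  1·m_1 + 6·m_2 + 2·m_3 = 6(Δ_2 - Δ_1) = -45
  2·m_2 + 10·m_3 + 3·m_4 = 6(Δ_3 - Δ_2) = 49
Natural end conditions: m_0 = m_4 = 0.
Hence m_0 = 0, m_1 = 390/73, m_2 = -784/73, m_3 = 1029/146, m_4 = 0.
On [6, 9], S'(t) = b_3 + 2c_3·(t - 6) + 3d_3·(t - 6)² with b_3 = Δ_3 - h_3(2m_3 + m_4)/6 = -1481/438, c_3 = m_3/2 = 1029/292, d_3 = (m_4 - m_3)/(6h_3) = -343/876. So S'(9) = 6299/876.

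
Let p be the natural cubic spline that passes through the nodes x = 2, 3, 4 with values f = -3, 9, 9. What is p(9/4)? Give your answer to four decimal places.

Write M_i for p''(x_i). With h_i = 1, 1 and divided differences Δ_i = 12, 0, the continuity of p' gives the tridiagonal system
  1·M_0 + 4·M_1 + 1·M_2 = 6(Δ_1 - Δ_0) = -72
Natural end conditions: M_0 = M_2 = 0.
Hence M_0 = 0, M_1 = -18, M_2 = 0.
On [2, 3], p(x) = -3 + 15·(x - 2) + 0·(x - 2)² - 3·(x - 2)³.
With (x - 2) = 1/4: p(9/4) = 45/64.

0.7031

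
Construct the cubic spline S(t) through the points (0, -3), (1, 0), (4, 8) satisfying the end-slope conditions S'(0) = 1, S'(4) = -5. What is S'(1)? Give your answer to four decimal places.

4.6250

With M_i denoting the second derivative at x_i, h_i = 1, 3, and Δ_i = (y_(i+1) − y_i)/h_i = 3, 8/3:
  1·M_0 + 8·M_1 + 3·M_2 = 6(Δ_1 - Δ_0) = -2
Clamped end conditions give two more equations: 2h_0·M_0 + h_0·M_1 = 6(Δ_0 - S'(0)) = 12 and h_1·M_1 + 2h_1·M_2 = 6(S'(4) - Δ_1) = -46.
Forward elimination and back-substitution give M_0 = 19/4, M_1 = 5/2, M_2 = -107/12.
On [1, 4], S'(t) = b_1 + 2c_1·(t - 1) + 3d_1·(t - 1)² with b_1 = Δ_1 - h_1(2M_1 + M_2)/6 = 37/8, c_1 = M_1/2 = 5/4, d_1 = (M_2 - M_1)/(6h_1) = -137/216. So S'(1) = 37/8.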